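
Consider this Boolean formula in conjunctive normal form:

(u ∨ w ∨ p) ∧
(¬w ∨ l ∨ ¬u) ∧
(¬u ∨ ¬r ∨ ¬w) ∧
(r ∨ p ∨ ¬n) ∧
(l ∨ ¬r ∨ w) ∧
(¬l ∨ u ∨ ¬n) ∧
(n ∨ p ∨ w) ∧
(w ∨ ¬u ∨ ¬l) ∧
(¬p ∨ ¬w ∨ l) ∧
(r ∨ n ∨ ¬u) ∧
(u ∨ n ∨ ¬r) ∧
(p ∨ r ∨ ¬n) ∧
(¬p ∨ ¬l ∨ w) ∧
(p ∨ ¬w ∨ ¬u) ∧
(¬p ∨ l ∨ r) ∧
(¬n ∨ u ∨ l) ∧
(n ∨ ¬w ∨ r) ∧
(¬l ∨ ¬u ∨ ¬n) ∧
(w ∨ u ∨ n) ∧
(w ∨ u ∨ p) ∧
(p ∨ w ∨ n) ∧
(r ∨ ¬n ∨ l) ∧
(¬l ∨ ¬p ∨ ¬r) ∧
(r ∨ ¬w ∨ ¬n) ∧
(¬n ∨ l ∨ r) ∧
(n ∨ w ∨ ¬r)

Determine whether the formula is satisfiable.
No

No, the formula is not satisfiable.

No assignment of truth values to the variables can make all 26 clauses true simultaneously.

The formula is UNSAT (unsatisfiable).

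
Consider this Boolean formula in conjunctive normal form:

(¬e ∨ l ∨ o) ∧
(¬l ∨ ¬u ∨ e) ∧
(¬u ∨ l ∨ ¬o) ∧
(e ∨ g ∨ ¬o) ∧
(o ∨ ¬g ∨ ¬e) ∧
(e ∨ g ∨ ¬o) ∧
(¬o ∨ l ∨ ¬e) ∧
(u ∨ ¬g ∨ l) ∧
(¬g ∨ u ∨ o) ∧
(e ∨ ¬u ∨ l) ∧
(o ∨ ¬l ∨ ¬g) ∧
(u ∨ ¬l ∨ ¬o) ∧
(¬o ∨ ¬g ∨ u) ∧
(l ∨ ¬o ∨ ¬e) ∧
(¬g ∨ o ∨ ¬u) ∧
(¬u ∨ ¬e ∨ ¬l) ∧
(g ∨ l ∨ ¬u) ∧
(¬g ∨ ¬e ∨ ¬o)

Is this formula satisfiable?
Yes

Yes, the formula is satisfiable.

One satisfying assignment is: u=False, g=False, l=False, o=False, e=False

Verification: With this assignment, all 18 clauses evaluate to true.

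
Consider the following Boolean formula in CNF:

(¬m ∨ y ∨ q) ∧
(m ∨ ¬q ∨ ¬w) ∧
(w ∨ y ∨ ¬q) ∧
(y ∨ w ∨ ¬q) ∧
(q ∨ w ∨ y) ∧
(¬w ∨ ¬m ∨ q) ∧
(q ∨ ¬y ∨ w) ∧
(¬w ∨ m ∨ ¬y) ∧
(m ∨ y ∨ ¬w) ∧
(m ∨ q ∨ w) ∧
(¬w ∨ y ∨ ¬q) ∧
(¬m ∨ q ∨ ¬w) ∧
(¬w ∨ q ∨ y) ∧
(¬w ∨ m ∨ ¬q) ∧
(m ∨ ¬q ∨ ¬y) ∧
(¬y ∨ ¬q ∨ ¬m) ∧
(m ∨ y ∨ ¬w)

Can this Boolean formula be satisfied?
No

No, the formula is not satisfiable.

No assignment of truth values to the variables can make all 17 clauses true simultaneously.

The formula is UNSAT (unsatisfiable).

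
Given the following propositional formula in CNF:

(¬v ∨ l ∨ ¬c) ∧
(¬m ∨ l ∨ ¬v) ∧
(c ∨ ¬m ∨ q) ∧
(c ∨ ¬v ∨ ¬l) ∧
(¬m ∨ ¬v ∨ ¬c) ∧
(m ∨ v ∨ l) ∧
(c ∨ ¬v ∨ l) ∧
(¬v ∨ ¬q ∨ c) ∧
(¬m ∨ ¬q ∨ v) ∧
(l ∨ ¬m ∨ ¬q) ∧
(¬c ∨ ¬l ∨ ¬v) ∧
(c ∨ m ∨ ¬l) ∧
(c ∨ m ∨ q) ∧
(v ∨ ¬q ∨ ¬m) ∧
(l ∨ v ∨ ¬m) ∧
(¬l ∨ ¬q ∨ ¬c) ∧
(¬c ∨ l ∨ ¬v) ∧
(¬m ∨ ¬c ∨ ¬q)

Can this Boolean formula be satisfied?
Yes

Yes, the formula is satisfiable.

One satisfying assignment is: v=False, c=True, m=False, l=True, q=False

Verification: With this assignment, all 18 clauses evaluate to true.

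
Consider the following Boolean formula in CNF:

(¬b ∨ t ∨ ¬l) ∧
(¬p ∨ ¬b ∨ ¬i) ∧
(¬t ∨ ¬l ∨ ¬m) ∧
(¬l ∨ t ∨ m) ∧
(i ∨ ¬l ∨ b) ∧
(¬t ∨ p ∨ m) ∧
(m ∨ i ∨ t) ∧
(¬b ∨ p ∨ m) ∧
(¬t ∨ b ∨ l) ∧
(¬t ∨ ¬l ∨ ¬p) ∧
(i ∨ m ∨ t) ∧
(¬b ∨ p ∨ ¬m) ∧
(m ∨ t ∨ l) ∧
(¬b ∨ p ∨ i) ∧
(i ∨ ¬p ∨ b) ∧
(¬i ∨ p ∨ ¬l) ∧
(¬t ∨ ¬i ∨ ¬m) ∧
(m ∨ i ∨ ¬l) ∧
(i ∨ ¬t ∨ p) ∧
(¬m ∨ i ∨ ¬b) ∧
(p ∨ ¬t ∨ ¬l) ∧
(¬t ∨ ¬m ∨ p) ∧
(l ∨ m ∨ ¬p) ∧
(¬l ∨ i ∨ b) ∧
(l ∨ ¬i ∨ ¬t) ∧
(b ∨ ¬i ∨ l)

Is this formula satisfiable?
Yes

Yes, the formula is satisfiable.

One satisfying assignment is: l=False, b=False, p=False, t=False, i=False, m=True

Verification: With this assignment, all 26 clauses evaluate to true.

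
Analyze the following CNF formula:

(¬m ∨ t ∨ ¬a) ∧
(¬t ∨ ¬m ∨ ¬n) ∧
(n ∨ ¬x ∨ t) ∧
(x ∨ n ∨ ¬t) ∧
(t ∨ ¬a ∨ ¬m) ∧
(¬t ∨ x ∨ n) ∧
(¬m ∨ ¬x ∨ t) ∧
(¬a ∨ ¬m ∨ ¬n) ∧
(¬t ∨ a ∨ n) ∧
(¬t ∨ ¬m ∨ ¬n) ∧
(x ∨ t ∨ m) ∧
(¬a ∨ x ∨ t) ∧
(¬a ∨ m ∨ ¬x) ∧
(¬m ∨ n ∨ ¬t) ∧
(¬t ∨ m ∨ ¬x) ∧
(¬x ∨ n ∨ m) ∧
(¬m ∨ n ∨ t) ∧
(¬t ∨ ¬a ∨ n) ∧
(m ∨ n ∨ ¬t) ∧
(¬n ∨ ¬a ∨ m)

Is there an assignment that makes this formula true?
Yes

Yes, the formula is satisfiable.

One satisfying assignment is: t=True, n=True, m=False, a=False, x=False

Verification: With this assignment, all 20 clauses evaluate to true.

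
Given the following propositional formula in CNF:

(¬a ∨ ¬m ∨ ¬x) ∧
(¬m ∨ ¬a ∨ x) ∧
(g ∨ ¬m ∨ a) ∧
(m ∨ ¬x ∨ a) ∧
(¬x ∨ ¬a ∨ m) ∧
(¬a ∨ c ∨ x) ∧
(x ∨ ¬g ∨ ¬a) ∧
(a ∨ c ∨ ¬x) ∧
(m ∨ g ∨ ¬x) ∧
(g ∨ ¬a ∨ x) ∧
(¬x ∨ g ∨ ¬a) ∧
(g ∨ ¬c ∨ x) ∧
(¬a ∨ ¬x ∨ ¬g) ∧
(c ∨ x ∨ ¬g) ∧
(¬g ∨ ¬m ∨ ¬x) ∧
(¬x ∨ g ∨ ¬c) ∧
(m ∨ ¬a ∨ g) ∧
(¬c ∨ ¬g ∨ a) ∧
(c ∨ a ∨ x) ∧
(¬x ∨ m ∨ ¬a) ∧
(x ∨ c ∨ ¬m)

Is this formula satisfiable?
No

No, the formula is not satisfiable.

No assignment of truth values to the variables can make all 21 clauses true simultaneously.

The formula is UNSAT (unsatisfiable).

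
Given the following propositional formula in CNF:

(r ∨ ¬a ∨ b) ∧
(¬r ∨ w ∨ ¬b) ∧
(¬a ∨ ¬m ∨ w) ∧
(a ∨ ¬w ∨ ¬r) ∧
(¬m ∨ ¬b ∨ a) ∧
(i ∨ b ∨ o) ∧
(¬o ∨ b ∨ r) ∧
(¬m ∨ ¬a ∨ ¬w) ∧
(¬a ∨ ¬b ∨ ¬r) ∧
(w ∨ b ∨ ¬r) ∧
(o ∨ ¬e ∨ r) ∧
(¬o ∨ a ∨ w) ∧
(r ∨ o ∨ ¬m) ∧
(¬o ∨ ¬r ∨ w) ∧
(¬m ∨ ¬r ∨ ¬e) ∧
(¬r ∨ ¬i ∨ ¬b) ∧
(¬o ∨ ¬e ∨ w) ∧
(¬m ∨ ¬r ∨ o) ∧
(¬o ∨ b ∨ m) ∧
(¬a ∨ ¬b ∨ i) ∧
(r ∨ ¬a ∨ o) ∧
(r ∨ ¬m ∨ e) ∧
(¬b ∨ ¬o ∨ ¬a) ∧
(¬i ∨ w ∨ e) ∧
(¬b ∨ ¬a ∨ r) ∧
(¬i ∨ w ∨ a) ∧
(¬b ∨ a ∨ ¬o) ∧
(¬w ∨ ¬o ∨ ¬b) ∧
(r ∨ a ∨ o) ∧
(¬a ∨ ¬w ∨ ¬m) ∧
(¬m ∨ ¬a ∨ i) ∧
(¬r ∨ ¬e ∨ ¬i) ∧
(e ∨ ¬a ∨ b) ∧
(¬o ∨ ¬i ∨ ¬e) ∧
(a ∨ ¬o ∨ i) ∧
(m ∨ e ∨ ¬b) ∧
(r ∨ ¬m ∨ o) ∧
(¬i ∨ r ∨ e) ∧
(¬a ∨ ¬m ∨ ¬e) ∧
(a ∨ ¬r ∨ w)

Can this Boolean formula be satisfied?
No

No, the formula is not satisfiable.

No assignment of truth values to the variables can make all 40 clauses true simultaneously.

The formula is UNSAT (unsatisfiable).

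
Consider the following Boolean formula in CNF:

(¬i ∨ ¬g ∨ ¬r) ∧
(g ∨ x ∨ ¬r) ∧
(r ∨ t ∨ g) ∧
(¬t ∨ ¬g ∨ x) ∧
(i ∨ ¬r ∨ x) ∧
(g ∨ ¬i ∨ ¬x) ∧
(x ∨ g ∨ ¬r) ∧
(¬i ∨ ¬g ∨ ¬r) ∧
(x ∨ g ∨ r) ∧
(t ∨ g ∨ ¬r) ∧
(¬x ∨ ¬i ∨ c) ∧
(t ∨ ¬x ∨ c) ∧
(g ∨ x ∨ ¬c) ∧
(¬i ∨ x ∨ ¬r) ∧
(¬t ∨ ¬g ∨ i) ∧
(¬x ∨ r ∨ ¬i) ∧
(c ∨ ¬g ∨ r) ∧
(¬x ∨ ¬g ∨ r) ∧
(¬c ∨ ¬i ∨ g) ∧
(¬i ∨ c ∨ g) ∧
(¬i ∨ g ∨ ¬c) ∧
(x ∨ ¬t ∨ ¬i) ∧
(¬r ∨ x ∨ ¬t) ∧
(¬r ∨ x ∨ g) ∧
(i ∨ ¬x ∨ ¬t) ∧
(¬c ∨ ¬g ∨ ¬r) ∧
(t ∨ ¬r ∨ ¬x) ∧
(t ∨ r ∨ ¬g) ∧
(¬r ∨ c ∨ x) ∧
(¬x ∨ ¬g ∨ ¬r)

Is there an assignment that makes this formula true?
No

No, the formula is not satisfiable.

No assignment of truth values to the variables can make all 30 clauses true simultaneously.

The formula is UNSAT (unsatisfiable).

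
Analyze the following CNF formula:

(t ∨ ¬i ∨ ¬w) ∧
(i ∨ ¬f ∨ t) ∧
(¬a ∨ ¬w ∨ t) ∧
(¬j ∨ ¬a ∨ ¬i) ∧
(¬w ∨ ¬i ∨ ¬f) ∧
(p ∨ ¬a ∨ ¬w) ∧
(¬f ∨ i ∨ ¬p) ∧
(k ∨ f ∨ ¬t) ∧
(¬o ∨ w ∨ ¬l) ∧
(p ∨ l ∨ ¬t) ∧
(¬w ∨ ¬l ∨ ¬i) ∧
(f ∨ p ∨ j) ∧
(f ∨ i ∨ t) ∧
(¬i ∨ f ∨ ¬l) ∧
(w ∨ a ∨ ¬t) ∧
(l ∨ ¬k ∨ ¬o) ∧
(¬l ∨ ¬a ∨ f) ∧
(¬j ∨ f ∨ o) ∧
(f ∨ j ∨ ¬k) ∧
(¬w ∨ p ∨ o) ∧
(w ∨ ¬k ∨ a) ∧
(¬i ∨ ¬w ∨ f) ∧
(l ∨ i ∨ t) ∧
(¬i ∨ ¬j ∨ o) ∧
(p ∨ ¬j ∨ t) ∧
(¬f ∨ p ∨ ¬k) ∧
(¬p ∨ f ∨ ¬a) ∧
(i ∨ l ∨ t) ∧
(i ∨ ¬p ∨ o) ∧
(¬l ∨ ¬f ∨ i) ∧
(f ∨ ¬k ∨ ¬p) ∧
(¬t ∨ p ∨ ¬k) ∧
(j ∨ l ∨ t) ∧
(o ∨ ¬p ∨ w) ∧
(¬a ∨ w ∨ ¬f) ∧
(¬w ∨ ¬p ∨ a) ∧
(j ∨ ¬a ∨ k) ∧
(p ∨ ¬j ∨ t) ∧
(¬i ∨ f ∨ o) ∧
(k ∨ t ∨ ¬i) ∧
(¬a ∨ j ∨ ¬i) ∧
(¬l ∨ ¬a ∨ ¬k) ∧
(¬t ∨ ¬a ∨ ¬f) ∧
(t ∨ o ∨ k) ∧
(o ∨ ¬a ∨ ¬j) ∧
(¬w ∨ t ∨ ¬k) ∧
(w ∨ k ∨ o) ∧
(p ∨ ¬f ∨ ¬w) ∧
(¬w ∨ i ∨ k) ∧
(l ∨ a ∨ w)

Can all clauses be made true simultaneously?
No

No, the formula is not satisfiable.

No assignment of truth values to the variables can make all 50 clauses true simultaneously.

The formula is UNSAT (unsatisfiable).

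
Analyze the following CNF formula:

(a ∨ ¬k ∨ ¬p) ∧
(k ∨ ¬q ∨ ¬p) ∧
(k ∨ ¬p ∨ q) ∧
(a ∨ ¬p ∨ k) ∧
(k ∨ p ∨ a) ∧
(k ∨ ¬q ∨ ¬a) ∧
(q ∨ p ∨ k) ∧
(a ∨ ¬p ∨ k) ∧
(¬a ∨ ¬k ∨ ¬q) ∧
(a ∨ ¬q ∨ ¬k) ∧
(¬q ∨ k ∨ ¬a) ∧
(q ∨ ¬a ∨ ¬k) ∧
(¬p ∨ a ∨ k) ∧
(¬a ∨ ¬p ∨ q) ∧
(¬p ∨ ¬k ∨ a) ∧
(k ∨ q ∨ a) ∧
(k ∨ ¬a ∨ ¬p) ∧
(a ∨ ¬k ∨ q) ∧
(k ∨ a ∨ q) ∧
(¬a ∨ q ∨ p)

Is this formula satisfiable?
No

No, the formula is not satisfiable.

No assignment of truth values to the variables can make all 20 clauses true simultaneously.

The formula is UNSAT (unsatisfiable).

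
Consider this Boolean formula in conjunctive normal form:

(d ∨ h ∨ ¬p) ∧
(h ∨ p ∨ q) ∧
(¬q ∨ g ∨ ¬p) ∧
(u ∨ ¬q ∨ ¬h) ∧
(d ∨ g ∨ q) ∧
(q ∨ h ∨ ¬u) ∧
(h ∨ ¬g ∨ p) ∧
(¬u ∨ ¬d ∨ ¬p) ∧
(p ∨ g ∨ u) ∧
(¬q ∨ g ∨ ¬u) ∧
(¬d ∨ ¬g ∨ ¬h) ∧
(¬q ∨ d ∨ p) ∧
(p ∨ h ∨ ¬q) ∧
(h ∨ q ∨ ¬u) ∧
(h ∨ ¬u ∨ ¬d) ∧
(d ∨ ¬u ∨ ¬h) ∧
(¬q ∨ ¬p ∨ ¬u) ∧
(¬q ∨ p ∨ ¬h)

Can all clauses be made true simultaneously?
Yes

Yes, the formula is satisfiable.

One satisfying assignment is: h=False, q=False, d=True, p=True, u=False, g=False

Verification: With this assignment, all 18 clauses evaluate to true.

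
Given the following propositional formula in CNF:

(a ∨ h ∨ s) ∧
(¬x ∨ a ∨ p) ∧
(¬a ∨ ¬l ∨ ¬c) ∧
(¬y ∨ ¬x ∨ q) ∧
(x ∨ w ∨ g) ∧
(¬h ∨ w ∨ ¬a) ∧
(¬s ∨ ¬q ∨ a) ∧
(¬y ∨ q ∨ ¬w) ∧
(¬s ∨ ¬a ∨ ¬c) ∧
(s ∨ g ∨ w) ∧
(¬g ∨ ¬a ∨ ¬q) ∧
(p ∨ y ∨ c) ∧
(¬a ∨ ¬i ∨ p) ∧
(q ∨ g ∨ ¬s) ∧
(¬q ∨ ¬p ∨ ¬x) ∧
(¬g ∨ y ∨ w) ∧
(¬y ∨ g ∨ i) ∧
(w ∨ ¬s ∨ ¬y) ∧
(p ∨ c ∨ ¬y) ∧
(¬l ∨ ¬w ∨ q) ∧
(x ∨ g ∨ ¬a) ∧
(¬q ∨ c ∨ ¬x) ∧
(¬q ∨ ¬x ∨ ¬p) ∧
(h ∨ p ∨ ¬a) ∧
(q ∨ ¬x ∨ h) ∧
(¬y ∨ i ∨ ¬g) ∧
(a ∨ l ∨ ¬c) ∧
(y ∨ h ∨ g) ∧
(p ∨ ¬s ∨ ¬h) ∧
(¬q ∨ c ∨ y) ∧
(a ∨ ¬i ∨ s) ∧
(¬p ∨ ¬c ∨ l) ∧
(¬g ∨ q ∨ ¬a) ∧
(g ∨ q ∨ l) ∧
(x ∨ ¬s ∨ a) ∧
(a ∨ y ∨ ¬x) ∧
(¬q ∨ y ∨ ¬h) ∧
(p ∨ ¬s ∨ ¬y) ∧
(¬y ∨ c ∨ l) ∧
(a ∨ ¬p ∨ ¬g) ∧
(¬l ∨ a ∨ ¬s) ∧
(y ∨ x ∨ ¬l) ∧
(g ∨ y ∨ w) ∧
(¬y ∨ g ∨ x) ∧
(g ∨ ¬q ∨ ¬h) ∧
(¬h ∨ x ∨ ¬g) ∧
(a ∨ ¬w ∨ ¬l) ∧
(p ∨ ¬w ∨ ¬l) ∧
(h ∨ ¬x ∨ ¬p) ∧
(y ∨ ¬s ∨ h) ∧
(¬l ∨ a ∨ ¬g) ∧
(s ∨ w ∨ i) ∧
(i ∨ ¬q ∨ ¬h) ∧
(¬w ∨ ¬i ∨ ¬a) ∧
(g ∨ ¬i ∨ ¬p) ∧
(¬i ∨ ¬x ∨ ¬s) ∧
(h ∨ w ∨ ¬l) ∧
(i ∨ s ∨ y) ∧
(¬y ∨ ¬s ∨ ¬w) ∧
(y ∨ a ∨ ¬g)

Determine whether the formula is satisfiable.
No

No, the formula is not satisfiable.

No assignment of truth values to the variables can make all 60 clauses true simultaneously.

The formula is UNSAT (unsatisfiable).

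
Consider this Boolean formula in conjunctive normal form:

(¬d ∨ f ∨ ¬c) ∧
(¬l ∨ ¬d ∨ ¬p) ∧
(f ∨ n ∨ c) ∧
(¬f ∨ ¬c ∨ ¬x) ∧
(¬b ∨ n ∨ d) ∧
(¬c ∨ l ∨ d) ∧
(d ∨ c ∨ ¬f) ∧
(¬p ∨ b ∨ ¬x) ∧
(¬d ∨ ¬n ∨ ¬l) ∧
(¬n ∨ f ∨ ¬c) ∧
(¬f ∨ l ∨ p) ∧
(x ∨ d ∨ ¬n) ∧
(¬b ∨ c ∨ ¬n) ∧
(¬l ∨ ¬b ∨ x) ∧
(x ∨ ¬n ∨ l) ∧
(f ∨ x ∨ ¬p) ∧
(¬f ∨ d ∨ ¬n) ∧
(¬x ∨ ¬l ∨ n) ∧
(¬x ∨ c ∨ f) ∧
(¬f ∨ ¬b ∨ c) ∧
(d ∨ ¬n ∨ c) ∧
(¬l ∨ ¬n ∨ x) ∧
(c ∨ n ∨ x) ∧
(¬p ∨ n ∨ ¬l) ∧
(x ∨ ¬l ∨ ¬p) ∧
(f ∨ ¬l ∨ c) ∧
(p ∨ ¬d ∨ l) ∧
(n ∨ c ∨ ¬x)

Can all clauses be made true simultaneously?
Yes

Yes, the formula is satisfiable.

One satisfying assignment is: b=False, p=False, f=True, l=True, x=False, n=False, d=True, c=True

Verification: With this assignment, all 28 clauses evaluate to true.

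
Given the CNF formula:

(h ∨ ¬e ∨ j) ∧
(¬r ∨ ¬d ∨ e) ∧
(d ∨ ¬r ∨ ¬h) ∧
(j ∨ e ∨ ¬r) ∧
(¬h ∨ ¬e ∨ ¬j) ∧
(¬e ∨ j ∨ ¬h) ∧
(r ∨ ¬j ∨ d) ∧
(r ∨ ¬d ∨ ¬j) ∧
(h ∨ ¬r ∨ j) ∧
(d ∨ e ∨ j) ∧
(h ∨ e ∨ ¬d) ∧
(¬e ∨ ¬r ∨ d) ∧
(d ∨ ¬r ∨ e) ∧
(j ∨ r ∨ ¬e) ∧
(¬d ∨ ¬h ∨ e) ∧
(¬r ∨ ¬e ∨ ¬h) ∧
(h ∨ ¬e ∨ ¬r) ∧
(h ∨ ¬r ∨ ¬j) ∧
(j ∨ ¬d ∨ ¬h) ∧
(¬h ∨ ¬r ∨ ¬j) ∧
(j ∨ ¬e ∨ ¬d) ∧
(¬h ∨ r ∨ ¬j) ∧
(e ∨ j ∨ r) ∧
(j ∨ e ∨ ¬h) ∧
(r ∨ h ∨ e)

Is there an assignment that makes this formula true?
No

No, the formula is not satisfiable.

No assignment of truth values to the variables can make all 25 clauses true simultaneously.

The formula is UNSAT (unsatisfiable).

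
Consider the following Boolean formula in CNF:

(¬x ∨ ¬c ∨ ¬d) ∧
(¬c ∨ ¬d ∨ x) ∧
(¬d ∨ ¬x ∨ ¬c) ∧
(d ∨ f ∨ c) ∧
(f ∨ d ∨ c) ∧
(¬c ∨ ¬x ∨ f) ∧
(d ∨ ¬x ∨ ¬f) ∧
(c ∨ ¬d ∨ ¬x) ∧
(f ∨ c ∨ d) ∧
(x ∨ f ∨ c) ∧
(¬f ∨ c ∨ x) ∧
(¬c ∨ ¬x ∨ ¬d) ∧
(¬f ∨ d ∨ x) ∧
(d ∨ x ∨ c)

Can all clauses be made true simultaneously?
Yes

Yes, the formula is satisfiable.

One satisfying assignment is: f=False, c=True, d=False, x=False

Verification: With this assignment, all 14 clauses evaluate to true.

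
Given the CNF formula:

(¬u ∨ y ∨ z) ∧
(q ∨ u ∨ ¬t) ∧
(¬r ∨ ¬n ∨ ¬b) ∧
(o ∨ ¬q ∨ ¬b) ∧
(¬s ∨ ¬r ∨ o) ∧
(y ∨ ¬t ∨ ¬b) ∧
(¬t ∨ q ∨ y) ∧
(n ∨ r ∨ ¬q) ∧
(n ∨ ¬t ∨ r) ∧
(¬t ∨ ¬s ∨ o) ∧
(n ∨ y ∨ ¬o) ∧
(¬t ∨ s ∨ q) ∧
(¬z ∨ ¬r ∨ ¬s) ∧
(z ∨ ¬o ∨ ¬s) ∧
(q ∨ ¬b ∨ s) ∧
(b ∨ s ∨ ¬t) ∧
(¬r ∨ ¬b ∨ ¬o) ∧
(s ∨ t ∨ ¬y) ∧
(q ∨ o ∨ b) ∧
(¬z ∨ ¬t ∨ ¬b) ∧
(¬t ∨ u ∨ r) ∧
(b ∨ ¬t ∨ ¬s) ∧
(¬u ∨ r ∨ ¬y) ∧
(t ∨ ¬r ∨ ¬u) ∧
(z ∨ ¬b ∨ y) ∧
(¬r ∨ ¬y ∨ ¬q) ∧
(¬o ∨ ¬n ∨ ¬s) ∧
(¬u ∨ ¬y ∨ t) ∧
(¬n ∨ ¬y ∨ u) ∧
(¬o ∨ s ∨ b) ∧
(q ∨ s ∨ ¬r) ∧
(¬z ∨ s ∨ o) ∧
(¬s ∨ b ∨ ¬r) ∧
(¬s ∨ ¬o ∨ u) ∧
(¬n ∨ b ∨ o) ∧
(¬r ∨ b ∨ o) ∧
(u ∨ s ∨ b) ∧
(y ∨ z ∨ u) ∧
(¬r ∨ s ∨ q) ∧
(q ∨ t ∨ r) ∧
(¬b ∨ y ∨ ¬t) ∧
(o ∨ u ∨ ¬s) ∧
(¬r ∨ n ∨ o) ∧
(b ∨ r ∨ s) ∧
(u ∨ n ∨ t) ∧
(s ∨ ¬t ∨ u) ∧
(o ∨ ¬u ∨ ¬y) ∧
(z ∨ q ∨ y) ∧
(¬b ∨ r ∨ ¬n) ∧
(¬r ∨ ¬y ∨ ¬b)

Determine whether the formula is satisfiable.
No

No, the formula is not satisfiable.

No assignment of truth values to the variables can make all 50 clauses true simultaneously.

The formula is UNSAT (unsatisfiable).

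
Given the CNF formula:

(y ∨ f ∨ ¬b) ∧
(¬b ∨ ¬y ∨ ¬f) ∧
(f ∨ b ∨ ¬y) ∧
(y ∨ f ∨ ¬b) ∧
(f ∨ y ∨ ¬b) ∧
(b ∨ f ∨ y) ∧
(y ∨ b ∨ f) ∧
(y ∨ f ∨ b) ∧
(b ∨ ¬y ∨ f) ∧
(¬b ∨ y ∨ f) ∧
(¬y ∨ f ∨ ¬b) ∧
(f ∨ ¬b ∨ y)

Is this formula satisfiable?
Yes

Yes, the formula is satisfiable.

One satisfying assignment is: y=False, b=False, f=True

Verification: With this assignment, all 12 clauses evaluate to true.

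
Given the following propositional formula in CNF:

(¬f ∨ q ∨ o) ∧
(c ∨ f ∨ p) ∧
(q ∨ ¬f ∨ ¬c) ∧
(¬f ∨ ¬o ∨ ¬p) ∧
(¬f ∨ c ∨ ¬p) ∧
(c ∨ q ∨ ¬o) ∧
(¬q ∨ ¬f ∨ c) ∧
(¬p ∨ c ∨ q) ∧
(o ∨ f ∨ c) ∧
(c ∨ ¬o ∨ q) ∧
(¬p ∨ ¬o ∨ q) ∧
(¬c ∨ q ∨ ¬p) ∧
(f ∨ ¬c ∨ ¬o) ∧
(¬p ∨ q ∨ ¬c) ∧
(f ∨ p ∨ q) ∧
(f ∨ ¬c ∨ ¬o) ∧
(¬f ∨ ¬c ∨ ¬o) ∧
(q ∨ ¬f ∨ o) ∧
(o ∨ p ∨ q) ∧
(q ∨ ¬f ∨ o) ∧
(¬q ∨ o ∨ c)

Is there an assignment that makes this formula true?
Yes

Yes, the formula is satisfiable.

One satisfying assignment is: c=False, o=True, p=True, q=True, f=False

Verification: With this assignment, all 21 clauses evaluate to true.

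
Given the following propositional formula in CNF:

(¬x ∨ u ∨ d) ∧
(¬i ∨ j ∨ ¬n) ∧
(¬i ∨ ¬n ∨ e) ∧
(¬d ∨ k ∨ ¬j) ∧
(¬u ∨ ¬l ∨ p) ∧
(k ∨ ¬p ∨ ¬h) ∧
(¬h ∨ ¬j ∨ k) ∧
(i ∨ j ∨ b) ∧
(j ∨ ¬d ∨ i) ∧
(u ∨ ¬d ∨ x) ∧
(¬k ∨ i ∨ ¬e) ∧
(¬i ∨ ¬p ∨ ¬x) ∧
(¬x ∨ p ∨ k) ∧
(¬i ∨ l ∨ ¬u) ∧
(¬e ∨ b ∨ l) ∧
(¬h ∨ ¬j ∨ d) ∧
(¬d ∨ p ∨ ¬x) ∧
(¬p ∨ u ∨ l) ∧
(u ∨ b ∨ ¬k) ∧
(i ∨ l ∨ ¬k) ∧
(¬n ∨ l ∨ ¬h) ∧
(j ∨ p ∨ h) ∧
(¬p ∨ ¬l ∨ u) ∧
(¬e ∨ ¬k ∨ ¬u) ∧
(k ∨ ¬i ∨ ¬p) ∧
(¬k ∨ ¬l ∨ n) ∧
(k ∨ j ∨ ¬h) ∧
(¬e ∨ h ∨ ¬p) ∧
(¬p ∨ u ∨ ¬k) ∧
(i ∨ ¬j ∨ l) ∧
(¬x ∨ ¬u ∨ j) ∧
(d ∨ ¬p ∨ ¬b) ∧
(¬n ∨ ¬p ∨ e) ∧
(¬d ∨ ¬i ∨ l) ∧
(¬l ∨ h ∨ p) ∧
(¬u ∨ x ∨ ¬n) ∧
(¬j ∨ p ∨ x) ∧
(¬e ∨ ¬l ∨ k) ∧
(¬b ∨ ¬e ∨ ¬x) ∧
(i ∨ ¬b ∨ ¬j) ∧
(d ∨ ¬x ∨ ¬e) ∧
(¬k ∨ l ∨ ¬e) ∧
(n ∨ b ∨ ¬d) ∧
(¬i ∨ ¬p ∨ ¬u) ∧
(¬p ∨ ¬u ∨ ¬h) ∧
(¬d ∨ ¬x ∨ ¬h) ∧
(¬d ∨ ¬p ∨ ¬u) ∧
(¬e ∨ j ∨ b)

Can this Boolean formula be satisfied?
Yes

Yes, the formula is satisfiable.

One satisfying assignment is: h=True, d=False, j=False, k=True, x=False, e=False, b=True, i=True, n=False, u=False, p=False, l=False

Verification: With this assignment, all 48 clauses evaluate to true.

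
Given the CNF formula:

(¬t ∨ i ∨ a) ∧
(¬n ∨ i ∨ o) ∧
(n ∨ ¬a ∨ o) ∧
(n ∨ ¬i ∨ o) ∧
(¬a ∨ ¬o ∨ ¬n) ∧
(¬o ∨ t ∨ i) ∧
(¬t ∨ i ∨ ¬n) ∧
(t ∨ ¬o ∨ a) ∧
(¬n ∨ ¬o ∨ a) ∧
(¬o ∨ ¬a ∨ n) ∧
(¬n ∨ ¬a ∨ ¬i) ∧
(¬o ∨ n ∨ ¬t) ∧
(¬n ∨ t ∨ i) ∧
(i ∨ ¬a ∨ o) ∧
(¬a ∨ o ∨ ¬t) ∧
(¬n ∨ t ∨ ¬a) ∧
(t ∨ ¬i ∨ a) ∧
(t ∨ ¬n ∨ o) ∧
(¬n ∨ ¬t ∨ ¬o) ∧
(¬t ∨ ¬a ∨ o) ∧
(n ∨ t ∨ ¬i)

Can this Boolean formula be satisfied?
Yes

Yes, the formula is satisfiable.

One satisfying assignment is: n=False, t=False, o=False, a=False, i=False

Verification: With this assignment, all 21 clauses evaluate to true.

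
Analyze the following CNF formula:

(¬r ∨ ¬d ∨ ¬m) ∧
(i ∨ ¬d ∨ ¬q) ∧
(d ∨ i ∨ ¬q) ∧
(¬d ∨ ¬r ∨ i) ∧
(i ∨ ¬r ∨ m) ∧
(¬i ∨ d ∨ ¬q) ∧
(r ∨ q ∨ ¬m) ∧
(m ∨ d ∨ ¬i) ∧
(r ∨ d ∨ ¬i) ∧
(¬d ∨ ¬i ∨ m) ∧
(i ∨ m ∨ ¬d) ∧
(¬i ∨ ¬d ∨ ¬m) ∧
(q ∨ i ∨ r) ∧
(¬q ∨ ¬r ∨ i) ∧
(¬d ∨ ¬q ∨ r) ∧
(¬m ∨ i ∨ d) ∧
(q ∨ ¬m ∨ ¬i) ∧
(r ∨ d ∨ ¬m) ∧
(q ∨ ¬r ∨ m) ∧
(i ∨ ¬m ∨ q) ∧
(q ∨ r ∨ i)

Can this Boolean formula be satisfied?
No

No, the formula is not satisfiable.

No assignment of truth values to the variables can make all 21 clauses true simultaneously.

The formula is UNSAT (unsatisfiable).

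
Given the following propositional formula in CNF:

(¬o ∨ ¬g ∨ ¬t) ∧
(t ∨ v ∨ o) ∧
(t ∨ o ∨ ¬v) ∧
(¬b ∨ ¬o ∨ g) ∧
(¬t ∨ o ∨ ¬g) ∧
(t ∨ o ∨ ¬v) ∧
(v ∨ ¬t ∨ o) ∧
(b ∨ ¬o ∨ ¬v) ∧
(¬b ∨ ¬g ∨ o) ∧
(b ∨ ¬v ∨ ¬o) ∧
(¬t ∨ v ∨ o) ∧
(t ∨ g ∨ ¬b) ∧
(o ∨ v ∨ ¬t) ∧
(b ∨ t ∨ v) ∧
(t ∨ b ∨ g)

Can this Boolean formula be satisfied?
Yes

Yes, the formula is satisfiable.

One satisfying assignment is: b=False, o=False, v=True, t=True, g=False

Verification: With this assignment, all 15 clauses evaluate to true.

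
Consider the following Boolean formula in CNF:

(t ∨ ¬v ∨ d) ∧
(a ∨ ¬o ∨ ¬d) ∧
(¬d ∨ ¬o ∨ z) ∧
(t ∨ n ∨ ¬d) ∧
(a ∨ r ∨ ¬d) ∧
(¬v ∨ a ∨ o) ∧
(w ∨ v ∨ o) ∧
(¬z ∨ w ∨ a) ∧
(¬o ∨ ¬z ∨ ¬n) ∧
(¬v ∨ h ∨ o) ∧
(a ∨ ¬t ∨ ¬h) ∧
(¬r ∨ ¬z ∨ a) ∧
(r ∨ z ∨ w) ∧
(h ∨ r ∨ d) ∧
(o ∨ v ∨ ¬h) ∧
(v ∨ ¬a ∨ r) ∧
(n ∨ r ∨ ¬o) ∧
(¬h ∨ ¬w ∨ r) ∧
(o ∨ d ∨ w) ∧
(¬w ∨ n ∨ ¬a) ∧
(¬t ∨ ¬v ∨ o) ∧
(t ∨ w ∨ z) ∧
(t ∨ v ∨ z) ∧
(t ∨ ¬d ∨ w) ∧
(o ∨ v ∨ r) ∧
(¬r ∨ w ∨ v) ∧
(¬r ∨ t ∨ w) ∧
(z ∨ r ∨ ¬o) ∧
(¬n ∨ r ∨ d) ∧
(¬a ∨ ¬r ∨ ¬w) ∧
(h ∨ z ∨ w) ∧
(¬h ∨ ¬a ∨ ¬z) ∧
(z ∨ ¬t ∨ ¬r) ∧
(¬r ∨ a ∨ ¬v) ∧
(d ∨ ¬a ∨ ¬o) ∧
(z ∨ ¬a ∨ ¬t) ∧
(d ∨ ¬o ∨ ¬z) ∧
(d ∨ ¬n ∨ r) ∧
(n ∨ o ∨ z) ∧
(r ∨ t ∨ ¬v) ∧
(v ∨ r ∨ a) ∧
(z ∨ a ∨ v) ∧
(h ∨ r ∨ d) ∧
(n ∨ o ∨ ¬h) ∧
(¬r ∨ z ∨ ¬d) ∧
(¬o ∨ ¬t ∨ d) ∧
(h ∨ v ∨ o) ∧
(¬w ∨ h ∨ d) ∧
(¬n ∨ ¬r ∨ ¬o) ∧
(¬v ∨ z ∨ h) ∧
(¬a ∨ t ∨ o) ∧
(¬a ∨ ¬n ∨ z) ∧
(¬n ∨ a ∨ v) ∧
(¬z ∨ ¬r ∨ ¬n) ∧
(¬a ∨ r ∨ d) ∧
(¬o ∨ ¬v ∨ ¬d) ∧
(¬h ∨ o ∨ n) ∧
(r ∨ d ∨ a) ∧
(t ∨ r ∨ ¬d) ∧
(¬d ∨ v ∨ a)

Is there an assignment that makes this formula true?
No

No, the formula is not satisfiable.

No assignment of truth values to the variables can make all 60 clauses true simultaneously.

The formula is UNSAT (unsatisfiable).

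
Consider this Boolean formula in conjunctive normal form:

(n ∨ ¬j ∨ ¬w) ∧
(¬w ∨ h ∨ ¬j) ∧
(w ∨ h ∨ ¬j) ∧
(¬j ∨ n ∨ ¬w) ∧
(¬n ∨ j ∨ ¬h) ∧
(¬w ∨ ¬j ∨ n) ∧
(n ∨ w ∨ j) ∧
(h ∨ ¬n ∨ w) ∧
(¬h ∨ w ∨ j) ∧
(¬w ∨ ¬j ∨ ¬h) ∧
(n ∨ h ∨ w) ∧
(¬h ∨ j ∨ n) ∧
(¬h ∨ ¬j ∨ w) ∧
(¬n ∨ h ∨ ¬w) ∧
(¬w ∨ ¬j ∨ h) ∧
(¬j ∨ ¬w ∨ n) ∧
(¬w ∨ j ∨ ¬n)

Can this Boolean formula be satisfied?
Yes

Yes, the formula is satisfiable.

One satisfying assignment is: h=False, n=False, w=True, j=False

Verification: With this assignment, all 17 clauses evaluate to true.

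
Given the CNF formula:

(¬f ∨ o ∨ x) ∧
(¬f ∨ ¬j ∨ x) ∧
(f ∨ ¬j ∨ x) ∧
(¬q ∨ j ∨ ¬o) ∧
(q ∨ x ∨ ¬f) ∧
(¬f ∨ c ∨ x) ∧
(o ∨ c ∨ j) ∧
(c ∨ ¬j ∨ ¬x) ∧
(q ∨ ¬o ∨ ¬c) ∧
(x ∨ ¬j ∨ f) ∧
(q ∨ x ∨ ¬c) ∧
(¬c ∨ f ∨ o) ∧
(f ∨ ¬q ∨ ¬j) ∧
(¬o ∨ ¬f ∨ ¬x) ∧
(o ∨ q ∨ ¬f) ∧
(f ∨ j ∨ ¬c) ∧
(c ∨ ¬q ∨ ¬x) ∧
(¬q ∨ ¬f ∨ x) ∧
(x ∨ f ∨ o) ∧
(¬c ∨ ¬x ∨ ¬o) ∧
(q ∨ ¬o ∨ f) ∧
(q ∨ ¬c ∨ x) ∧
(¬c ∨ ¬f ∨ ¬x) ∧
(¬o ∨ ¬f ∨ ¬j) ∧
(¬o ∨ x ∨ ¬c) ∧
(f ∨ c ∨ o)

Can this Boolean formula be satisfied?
No

No, the formula is not satisfiable.

No assignment of truth values to the variables can make all 26 clauses true simultaneously.

The formula is UNSAT (unsatisfiable).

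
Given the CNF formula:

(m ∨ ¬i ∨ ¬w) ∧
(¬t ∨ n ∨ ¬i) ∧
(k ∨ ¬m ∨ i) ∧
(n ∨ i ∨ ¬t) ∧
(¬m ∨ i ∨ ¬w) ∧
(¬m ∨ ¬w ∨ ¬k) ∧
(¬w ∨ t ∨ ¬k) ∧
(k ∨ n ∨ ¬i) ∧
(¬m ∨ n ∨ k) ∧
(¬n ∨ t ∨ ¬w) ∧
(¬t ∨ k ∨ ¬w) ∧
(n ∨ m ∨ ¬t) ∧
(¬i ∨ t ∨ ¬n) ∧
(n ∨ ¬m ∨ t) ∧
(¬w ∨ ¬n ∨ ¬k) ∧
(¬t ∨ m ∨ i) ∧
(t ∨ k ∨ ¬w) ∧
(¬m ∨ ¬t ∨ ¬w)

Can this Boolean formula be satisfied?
Yes

Yes, the formula is satisfiable.

One satisfying assignment is: n=False, i=False, w=False, m=False, t=False, k=False

Verification: With this assignment, all 18 clauses evaluate to true.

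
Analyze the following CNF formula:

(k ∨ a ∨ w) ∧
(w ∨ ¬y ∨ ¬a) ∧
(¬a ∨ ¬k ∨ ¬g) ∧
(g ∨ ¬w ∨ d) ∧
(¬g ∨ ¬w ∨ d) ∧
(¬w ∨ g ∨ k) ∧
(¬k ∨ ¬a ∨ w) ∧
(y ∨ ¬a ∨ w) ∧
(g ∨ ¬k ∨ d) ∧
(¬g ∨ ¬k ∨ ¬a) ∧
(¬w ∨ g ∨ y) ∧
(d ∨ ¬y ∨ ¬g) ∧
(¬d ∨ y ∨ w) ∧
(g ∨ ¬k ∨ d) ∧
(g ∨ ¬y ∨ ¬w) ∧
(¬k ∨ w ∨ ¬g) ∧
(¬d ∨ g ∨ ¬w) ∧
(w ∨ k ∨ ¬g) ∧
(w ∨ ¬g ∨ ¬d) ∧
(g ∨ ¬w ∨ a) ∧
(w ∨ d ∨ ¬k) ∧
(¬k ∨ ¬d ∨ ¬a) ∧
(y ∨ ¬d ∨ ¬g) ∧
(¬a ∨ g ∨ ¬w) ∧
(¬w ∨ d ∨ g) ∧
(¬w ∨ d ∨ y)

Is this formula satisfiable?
Yes

Yes, the formula is satisfiable.

One satisfying assignment is: g=False, k=True, y=True, w=False, a=False, d=True

Verification: With this assignment, all 26 clauses evaluate to true.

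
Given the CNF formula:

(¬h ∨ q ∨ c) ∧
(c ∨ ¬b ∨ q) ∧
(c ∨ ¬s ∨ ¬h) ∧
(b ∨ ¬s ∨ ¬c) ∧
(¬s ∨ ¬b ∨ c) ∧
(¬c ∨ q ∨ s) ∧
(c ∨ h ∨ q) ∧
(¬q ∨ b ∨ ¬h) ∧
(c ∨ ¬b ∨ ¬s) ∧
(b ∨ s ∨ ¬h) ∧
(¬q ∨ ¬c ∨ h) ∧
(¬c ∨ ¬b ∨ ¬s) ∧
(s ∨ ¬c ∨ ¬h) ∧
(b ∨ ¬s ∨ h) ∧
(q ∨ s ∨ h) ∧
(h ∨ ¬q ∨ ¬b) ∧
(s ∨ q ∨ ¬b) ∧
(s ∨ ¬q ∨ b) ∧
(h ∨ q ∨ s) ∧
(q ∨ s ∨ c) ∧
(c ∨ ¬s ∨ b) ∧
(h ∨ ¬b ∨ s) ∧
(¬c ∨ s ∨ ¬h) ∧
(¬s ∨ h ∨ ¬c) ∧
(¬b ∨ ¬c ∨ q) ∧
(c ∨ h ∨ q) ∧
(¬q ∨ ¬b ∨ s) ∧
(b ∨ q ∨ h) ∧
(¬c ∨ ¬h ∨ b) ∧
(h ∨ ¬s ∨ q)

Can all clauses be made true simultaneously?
No

No, the formula is not satisfiable.

No assignment of truth values to the variables can make all 30 clauses true simultaneously.

The formula is UNSAT (unsatisfiable).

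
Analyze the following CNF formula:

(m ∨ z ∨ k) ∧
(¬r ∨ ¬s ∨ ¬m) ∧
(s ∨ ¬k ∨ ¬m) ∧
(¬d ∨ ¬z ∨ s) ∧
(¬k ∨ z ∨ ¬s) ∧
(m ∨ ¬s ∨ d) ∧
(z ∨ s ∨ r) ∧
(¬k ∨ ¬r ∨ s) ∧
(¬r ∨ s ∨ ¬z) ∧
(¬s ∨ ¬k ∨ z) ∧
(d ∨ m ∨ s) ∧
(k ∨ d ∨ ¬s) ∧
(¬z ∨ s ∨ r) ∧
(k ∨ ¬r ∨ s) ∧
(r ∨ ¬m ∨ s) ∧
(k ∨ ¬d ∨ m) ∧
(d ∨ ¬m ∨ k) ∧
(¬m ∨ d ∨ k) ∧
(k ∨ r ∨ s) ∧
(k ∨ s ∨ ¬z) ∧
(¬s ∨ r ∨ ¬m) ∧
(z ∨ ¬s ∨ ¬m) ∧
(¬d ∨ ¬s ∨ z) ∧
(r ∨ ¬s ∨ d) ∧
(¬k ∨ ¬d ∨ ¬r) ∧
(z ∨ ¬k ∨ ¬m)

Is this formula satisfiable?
Yes

Yes, the formula is satisfiable.

One satisfying assignment is: z=True, d=True, r=False, k=True, s=True, m=False

Verification: With this assignment, all 26 clauses evaluate to true.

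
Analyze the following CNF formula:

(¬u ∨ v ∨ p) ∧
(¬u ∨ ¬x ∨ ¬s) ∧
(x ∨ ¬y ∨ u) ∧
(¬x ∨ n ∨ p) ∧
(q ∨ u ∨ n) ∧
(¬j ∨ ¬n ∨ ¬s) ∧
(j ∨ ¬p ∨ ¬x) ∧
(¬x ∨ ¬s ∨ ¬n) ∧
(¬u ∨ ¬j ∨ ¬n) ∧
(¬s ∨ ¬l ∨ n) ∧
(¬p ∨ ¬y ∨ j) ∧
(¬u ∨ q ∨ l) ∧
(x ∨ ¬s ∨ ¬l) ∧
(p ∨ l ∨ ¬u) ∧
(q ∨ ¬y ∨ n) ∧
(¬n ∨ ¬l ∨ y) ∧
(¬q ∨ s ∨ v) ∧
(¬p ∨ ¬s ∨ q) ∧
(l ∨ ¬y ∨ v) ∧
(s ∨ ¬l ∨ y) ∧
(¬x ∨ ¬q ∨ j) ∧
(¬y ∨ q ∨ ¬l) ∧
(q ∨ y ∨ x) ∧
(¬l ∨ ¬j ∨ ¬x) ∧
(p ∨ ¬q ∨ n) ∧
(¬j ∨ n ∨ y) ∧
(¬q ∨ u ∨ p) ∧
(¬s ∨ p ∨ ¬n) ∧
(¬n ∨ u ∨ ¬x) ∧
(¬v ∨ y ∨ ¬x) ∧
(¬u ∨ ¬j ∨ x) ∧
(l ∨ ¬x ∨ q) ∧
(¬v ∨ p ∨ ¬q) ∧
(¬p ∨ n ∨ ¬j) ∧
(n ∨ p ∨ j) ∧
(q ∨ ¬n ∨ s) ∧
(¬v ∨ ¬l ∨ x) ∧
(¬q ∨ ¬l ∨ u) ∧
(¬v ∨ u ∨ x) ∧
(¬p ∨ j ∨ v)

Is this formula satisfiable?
Yes

Yes, the formula is satisfiable.

One satisfying assignment is: l=False, j=False, x=False, q=True, p=True, v=True, s=True, u=True, y=False, n=False

Verification: With this assignment, all 40 clauses evaluate to true.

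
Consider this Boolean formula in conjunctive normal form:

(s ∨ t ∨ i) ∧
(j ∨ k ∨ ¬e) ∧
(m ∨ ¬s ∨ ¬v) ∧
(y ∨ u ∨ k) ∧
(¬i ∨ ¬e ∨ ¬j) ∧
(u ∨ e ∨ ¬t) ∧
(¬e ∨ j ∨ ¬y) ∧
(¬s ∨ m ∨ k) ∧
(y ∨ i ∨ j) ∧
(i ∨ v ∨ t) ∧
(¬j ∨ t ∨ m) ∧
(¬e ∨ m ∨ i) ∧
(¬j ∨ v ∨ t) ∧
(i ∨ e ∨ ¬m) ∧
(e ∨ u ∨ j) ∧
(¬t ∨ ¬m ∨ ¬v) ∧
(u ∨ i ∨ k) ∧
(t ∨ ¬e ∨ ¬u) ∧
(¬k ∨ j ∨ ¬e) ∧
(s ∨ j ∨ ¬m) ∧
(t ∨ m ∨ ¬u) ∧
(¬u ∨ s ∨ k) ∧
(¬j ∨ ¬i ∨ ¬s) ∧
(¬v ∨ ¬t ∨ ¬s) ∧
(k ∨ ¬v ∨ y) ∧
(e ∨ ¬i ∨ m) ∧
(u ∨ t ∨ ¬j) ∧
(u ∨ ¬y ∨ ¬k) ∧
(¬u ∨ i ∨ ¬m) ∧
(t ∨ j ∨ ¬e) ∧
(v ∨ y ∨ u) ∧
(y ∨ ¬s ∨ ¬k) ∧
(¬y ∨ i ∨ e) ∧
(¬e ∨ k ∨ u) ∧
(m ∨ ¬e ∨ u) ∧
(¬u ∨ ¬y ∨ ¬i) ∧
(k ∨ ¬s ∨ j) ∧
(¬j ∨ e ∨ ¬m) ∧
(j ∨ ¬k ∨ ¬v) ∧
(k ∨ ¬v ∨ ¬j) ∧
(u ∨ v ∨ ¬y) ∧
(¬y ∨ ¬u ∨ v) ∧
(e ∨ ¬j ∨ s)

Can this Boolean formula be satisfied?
No

No, the formula is not satisfiable.

No assignment of truth values to the variables can make all 43 clauses true simultaneously.

The formula is UNSAT (unsatisfiable).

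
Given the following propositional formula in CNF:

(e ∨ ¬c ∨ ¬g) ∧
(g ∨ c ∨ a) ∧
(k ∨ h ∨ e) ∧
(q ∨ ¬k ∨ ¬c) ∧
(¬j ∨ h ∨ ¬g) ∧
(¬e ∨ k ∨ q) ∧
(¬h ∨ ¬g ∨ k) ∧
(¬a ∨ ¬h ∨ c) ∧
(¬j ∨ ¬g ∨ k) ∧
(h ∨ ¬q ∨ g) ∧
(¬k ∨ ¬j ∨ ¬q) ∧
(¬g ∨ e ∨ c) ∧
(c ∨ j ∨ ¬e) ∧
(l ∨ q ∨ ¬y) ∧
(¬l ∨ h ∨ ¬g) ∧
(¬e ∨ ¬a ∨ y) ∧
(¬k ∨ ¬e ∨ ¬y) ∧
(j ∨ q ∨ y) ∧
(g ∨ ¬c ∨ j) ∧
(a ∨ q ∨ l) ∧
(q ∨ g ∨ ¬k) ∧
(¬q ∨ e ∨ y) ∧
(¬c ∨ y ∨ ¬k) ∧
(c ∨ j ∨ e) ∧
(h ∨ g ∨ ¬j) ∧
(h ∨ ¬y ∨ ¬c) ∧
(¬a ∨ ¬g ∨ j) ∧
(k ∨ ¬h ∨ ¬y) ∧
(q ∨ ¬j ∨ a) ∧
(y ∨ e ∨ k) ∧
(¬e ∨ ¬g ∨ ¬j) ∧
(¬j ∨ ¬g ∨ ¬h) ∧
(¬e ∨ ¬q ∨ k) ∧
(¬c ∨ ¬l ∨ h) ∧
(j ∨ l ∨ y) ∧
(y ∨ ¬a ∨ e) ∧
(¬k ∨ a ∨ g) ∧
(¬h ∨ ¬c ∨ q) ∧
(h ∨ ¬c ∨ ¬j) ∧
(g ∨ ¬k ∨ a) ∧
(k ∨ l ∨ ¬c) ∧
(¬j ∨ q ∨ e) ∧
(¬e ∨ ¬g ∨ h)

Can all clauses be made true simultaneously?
No

No, the formula is not satisfiable.

No assignment of truth values to the variables can make all 43 clauses true simultaneously.

The formula is UNSAT (unsatisfiable).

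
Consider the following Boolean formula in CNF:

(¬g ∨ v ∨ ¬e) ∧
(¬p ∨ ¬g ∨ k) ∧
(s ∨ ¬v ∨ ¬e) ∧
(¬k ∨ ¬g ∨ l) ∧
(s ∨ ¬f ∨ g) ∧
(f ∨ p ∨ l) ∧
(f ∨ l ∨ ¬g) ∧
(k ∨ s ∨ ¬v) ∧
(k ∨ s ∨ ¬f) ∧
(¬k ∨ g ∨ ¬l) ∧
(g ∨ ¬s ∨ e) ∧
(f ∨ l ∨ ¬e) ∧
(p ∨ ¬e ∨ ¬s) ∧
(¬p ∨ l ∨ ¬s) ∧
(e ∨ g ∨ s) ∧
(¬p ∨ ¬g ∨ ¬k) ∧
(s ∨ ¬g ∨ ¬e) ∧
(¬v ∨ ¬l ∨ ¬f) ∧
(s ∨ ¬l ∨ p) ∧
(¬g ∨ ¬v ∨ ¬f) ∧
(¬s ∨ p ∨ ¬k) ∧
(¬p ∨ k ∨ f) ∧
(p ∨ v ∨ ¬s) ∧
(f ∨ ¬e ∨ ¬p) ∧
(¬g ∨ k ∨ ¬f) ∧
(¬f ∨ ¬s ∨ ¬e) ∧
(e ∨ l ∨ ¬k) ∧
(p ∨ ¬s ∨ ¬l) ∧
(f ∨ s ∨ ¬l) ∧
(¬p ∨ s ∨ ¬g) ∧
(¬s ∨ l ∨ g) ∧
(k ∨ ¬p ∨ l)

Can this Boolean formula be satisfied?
No

No, the formula is not satisfiable.

No assignment of truth values to the variables can make all 32 clauses true simultaneously.

The formula is UNSAT (unsatisfiable).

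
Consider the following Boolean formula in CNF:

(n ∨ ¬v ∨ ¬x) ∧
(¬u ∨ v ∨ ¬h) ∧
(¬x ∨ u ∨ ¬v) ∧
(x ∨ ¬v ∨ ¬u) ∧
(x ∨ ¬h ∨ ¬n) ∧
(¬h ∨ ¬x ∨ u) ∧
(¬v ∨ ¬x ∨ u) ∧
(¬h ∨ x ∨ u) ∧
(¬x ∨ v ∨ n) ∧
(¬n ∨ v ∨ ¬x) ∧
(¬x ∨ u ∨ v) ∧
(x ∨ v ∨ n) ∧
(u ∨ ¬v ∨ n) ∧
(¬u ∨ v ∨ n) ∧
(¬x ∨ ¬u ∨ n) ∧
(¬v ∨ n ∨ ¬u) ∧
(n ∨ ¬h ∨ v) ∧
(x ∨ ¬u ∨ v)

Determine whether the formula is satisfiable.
Yes

Yes, the formula is satisfiable.

One satisfying assignment is: u=False, h=False, v=False, x=False, n=True

Verification: With this assignment, all 18 clauses evaluate to true.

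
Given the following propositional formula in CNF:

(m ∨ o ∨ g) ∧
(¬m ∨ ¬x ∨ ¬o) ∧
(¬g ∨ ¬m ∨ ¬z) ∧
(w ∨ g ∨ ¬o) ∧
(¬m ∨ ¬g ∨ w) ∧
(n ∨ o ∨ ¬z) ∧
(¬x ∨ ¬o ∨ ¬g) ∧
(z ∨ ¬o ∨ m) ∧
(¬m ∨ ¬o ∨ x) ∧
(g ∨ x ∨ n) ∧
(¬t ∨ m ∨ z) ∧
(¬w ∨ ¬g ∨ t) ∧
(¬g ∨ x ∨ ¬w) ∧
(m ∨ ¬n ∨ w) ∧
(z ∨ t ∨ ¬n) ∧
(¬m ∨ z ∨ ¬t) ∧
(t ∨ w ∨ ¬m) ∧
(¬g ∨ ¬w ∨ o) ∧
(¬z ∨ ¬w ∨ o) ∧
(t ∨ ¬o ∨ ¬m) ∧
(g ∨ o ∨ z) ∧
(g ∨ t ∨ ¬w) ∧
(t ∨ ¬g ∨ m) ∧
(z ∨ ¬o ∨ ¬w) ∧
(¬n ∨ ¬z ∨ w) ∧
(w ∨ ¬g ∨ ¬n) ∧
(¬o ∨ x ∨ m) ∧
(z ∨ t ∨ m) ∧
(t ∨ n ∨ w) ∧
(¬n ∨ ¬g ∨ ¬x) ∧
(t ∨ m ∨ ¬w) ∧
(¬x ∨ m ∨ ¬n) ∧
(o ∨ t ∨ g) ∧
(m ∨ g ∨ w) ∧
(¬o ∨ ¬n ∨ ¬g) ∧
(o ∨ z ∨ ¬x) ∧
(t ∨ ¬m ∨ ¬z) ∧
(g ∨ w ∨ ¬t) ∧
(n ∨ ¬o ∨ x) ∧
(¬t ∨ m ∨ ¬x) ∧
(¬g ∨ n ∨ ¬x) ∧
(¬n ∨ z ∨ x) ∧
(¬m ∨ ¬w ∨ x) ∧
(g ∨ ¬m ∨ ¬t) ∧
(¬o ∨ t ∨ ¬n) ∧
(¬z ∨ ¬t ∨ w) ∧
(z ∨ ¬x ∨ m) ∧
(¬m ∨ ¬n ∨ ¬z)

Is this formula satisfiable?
No

No, the formula is not satisfiable.

No assignment of truth values to the variables can make all 48 clauses true simultaneously.

The formula is UNSAT (unsatisfiable).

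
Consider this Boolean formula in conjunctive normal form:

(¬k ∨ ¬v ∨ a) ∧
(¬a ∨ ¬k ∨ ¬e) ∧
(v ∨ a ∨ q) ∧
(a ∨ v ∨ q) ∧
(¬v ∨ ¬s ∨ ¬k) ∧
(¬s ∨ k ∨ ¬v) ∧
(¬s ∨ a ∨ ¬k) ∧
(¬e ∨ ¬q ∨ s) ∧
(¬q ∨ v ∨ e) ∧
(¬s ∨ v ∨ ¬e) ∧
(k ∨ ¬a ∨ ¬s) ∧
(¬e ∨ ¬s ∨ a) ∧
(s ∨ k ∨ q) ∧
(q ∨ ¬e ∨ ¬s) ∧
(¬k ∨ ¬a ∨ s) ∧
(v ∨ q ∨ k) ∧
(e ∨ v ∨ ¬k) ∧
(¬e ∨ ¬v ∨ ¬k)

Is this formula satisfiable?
Yes

Yes, the formula is satisfiable.

One satisfying assignment is: k=False, a=False, v=True, q=True, e=False, s=False

Verification: With this assignment, all 18 clauses evaluate to true.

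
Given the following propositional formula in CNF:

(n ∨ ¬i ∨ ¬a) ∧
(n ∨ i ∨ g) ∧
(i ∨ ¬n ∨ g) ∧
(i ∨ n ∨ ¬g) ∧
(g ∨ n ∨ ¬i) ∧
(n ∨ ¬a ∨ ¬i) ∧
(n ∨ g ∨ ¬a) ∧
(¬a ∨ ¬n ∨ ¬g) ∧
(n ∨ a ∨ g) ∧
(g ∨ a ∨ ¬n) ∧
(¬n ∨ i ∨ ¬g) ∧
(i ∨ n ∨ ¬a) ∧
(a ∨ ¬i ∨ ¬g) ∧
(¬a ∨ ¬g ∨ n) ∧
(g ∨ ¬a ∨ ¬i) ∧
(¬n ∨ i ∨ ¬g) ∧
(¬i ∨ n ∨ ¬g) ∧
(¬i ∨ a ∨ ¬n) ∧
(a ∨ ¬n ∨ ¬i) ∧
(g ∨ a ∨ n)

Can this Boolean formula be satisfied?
No

No, the formula is not satisfiable.

No assignment of truth values to the variables can make all 20 clauses true simultaneously.

The formula is UNSAT (unsatisfiable).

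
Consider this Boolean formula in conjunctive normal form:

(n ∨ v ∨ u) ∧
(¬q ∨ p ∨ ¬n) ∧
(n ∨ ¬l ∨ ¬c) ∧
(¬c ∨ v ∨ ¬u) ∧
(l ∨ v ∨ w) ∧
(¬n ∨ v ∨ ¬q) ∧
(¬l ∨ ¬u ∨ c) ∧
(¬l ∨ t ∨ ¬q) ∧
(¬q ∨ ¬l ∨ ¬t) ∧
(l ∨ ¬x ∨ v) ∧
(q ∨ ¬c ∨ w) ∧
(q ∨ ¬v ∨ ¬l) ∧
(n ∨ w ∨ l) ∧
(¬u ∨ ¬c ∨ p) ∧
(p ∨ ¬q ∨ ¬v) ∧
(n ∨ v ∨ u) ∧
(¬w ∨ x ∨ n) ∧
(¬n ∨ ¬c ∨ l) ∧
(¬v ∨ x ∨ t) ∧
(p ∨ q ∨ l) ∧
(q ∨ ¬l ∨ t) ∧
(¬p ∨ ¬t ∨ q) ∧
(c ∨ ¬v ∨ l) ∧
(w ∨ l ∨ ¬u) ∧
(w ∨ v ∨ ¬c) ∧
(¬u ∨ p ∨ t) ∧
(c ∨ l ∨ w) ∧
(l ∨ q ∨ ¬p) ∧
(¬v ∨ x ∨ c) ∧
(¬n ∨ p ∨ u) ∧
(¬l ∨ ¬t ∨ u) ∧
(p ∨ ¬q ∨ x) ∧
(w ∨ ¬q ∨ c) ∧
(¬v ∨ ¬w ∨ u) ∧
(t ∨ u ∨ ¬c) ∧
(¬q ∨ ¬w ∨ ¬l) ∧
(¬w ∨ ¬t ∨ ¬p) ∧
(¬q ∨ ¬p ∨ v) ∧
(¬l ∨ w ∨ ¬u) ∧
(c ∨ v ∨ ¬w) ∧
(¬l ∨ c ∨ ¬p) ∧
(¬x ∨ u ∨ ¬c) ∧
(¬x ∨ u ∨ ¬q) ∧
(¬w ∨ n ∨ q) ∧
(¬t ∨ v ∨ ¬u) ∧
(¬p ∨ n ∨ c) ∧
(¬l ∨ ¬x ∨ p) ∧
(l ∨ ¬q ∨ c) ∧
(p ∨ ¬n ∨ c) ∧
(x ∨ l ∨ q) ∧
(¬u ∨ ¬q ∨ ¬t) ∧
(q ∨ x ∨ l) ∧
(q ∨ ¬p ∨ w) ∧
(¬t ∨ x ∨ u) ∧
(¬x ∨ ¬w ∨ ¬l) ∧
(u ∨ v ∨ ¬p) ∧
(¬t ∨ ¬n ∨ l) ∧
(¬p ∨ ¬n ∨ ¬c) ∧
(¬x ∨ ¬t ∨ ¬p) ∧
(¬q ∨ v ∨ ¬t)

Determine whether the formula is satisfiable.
Yes

Yes, the formula is satisfiable.

One satisfying assignment is: p=True, x=True, v=True, l=False, u=True, n=False, c=True, t=False, w=True, q=True

Verification: With this assignment, all 60 clauses evaluate to true.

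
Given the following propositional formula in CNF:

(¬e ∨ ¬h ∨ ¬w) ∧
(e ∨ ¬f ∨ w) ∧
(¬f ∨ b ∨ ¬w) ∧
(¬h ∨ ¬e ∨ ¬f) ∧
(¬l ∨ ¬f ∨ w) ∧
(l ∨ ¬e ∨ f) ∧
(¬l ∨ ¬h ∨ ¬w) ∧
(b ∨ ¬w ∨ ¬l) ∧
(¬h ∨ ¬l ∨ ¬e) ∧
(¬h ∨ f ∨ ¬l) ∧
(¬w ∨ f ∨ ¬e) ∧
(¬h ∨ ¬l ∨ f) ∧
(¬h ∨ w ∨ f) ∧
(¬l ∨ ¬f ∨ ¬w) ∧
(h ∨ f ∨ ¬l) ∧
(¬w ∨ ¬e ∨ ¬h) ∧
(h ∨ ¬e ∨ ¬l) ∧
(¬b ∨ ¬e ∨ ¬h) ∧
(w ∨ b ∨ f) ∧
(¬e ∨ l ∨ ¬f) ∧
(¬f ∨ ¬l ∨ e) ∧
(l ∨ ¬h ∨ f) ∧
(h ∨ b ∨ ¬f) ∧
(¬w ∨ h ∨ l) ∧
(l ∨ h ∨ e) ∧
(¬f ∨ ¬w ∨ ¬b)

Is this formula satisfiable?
No

No, the formula is not satisfiable.

No assignment of truth values to the variables can make all 26 clauses true simultaneously.

The formula is UNSAT (unsatisfiable).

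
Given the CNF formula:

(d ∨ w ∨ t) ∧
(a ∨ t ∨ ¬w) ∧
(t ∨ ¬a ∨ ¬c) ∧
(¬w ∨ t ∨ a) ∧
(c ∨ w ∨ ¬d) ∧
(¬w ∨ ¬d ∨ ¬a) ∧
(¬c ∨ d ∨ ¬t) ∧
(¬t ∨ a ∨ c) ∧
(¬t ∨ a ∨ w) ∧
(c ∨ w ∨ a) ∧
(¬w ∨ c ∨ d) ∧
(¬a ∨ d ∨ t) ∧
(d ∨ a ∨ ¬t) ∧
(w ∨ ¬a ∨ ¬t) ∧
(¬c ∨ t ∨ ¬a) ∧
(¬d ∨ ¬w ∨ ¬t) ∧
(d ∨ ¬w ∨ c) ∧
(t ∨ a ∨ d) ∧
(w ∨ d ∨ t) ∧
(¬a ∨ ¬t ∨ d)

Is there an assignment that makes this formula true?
Yes

Yes, the formula is satisfiable.

One satisfying assignment is: d=True, t=False, c=True, a=False, w=False

Verification: With this assignment, all 20 clauses evaluate to true.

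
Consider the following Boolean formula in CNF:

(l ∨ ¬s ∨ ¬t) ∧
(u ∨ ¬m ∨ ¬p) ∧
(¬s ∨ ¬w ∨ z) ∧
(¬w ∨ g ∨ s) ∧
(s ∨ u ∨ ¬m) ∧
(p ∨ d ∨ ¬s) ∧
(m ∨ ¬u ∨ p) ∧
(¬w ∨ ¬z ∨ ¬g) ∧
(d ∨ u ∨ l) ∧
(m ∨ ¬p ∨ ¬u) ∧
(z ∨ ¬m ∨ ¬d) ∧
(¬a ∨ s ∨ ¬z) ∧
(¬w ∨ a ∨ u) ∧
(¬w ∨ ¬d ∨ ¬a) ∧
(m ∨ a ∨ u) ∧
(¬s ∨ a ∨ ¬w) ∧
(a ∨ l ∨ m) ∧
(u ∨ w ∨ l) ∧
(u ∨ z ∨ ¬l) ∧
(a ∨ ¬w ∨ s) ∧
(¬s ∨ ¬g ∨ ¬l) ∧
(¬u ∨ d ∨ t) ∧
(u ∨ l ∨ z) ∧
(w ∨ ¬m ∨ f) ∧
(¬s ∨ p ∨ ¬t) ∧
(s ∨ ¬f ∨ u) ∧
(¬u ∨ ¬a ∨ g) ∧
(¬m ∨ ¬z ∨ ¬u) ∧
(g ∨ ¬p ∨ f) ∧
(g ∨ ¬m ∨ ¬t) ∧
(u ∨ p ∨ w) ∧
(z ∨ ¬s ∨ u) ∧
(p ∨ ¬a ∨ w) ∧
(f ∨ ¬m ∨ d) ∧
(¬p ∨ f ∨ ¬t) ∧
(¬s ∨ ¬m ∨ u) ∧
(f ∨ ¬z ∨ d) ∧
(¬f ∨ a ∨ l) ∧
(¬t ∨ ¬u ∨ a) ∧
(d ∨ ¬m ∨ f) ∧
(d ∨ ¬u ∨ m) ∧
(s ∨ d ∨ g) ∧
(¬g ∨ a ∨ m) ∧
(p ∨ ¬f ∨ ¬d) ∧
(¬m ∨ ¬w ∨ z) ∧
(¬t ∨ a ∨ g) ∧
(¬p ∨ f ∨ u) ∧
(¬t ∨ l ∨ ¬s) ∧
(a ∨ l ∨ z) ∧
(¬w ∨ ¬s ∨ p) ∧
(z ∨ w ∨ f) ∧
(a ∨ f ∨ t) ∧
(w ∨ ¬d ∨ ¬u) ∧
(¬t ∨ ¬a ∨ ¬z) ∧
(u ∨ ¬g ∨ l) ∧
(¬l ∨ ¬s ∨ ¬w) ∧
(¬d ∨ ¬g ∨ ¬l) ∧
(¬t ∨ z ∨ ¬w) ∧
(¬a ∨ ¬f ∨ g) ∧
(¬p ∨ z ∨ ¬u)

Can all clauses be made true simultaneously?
No

No, the formula is not satisfiable.

No assignment of truth values to the variables can make all 60 clauses true simultaneously.

The formula is UNSAT (unsatisfiable).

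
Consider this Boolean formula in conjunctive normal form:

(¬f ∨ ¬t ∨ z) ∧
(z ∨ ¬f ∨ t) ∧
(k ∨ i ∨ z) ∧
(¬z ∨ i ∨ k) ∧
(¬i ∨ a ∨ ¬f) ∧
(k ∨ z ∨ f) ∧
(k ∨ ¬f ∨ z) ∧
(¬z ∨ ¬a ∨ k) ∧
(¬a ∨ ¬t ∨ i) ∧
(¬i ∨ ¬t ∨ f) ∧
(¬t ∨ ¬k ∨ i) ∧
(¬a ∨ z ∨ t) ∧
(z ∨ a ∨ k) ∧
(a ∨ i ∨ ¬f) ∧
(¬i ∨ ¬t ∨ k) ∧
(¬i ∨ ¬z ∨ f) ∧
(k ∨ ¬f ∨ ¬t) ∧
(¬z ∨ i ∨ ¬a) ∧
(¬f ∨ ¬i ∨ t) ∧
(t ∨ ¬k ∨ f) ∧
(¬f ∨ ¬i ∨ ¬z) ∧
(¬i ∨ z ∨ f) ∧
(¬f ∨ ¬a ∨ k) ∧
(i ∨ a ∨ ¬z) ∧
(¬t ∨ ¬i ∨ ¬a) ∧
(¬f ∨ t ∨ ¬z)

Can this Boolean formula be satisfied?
No

No, the formula is not satisfiable.

No assignment of truth values to the variables can make all 26 clauses true simultaneously.

The formula is UNSAT (unsatisfiable).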